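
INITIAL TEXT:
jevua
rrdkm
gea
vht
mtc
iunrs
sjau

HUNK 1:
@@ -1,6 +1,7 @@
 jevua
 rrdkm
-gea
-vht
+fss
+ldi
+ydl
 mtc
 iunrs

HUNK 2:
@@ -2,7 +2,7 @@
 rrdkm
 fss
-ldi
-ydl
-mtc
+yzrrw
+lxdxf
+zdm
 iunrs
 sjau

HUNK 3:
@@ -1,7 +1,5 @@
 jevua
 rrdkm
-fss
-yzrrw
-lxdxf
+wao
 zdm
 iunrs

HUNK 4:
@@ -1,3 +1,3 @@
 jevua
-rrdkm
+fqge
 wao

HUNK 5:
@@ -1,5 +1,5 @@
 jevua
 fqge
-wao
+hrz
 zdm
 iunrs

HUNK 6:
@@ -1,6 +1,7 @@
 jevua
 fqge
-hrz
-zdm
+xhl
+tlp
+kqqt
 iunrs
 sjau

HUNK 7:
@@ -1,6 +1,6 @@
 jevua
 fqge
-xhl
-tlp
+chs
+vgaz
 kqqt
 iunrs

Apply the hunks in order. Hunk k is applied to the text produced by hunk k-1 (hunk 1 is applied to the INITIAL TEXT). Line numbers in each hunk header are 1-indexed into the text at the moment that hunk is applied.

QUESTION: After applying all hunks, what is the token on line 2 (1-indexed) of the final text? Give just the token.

Hunk 1: at line 1 remove [gea,vht] add [fss,ldi,ydl] -> 8 lines: jevua rrdkm fss ldi ydl mtc iunrs sjau
Hunk 2: at line 2 remove [ldi,ydl,mtc] add [yzrrw,lxdxf,zdm] -> 8 lines: jevua rrdkm fss yzrrw lxdxf zdm iunrs sjau
Hunk 3: at line 1 remove [fss,yzrrw,lxdxf] add [wao] -> 6 lines: jevua rrdkm wao zdm iunrs sjau
Hunk 4: at line 1 remove [rrdkm] add [fqge] -> 6 lines: jevua fqge wao zdm iunrs sjau
Hunk 5: at line 1 remove [wao] add [hrz] -> 6 lines: jevua fqge hrz zdm iunrs sjau
Hunk 6: at line 1 remove [hrz,zdm] add [xhl,tlp,kqqt] -> 7 lines: jevua fqge xhl tlp kqqt iunrs sjau
Hunk 7: at line 1 remove [xhl,tlp] add [chs,vgaz] -> 7 lines: jevua fqge chs vgaz kqqt iunrs sjau
Final line 2: fqge

Answer: fqge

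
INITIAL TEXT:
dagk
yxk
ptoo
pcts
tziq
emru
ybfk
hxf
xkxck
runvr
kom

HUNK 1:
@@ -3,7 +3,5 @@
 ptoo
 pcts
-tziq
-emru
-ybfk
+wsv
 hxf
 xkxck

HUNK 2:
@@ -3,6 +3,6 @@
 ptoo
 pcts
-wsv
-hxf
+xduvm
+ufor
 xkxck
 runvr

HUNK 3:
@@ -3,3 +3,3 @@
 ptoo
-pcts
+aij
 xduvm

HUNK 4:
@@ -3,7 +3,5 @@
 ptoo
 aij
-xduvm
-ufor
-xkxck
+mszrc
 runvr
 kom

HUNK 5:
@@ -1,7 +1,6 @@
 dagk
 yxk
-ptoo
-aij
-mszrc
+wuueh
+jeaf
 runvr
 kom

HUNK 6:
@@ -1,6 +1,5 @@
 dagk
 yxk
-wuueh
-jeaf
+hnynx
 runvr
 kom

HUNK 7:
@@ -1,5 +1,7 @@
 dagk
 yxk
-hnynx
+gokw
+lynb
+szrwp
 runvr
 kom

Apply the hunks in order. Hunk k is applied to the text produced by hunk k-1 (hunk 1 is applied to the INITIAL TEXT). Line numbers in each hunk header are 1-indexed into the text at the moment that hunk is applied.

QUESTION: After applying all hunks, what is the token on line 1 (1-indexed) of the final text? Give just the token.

Hunk 1: at line 3 remove [tziq,emru,ybfk] add [wsv] -> 9 lines: dagk yxk ptoo pcts wsv hxf xkxck runvr kom
Hunk 2: at line 3 remove [wsv,hxf] add [xduvm,ufor] -> 9 lines: dagk yxk ptoo pcts xduvm ufor xkxck runvr kom
Hunk 3: at line 3 remove [pcts] add [aij] -> 9 lines: dagk yxk ptoo aij xduvm ufor xkxck runvr kom
Hunk 4: at line 3 remove [xduvm,ufor,xkxck] add [mszrc] -> 7 lines: dagk yxk ptoo aij mszrc runvr kom
Hunk 5: at line 1 remove [ptoo,aij,mszrc] add [wuueh,jeaf] -> 6 lines: dagk yxk wuueh jeaf runvr kom
Hunk 6: at line 1 remove [wuueh,jeaf] add [hnynx] -> 5 lines: dagk yxk hnynx runvr kom
Hunk 7: at line 1 remove [hnynx] add [gokw,lynb,szrwp] -> 7 lines: dagk yxk gokw lynb szrwp runvr kom
Final line 1: dagk

Answer: dagk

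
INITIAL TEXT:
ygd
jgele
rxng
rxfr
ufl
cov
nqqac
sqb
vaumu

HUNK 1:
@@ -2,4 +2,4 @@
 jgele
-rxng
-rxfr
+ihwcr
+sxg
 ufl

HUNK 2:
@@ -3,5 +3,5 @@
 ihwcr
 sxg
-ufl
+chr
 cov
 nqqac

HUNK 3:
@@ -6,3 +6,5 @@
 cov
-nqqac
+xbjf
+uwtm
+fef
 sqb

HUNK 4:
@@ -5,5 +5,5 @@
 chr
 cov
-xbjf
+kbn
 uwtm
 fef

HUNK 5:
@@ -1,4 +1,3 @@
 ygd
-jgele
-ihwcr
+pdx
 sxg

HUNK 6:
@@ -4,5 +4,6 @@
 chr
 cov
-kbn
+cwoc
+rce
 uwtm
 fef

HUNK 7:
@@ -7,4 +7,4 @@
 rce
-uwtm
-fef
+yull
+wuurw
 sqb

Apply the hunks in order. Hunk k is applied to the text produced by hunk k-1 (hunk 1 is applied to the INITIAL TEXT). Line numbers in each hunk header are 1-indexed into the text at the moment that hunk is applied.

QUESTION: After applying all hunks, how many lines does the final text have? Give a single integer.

Hunk 1: at line 2 remove [rxng,rxfr] add [ihwcr,sxg] -> 9 lines: ygd jgele ihwcr sxg ufl cov nqqac sqb vaumu
Hunk 2: at line 3 remove [ufl] add [chr] -> 9 lines: ygd jgele ihwcr sxg chr cov nqqac sqb vaumu
Hunk 3: at line 6 remove [nqqac] add [xbjf,uwtm,fef] -> 11 lines: ygd jgele ihwcr sxg chr cov xbjf uwtm fef sqb vaumu
Hunk 4: at line 5 remove [xbjf] add [kbn] -> 11 lines: ygd jgele ihwcr sxg chr cov kbn uwtm fef sqb vaumu
Hunk 5: at line 1 remove [jgele,ihwcr] add [pdx] -> 10 lines: ygd pdx sxg chr cov kbn uwtm fef sqb vaumu
Hunk 6: at line 4 remove [kbn] add [cwoc,rce] -> 11 lines: ygd pdx sxg chr cov cwoc rce uwtm fef sqb vaumu
Hunk 7: at line 7 remove [uwtm,fef] add [yull,wuurw] -> 11 lines: ygd pdx sxg chr cov cwoc rce yull wuurw sqb vaumu
Final line count: 11

Answer: 11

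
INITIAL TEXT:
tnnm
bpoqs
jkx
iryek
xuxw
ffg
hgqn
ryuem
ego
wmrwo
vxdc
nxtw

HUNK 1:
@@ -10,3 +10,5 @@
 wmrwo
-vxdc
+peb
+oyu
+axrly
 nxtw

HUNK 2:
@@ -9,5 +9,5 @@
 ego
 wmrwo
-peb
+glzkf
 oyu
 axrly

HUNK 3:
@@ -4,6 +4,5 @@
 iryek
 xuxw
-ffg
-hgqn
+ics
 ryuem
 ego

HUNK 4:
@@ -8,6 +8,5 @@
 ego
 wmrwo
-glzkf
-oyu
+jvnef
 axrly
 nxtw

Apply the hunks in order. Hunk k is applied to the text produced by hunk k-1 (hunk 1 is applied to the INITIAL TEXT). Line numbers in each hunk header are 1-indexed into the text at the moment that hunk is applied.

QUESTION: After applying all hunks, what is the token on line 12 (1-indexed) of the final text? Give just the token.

Hunk 1: at line 10 remove [vxdc] add [peb,oyu,axrly] -> 14 lines: tnnm bpoqs jkx iryek xuxw ffg hgqn ryuem ego wmrwo peb oyu axrly nxtw
Hunk 2: at line 9 remove [peb] add [glzkf] -> 14 lines: tnnm bpoqs jkx iryek xuxw ffg hgqn ryuem ego wmrwo glzkf oyu axrly nxtw
Hunk 3: at line 4 remove [ffg,hgqn] add [ics] -> 13 lines: tnnm bpoqs jkx iryek xuxw ics ryuem ego wmrwo glzkf oyu axrly nxtw
Hunk 4: at line 8 remove [glzkf,oyu] add [jvnef] -> 12 lines: tnnm bpoqs jkx iryek xuxw ics ryuem ego wmrwo jvnef axrly nxtw
Final line 12: nxtw

Answer: nxtw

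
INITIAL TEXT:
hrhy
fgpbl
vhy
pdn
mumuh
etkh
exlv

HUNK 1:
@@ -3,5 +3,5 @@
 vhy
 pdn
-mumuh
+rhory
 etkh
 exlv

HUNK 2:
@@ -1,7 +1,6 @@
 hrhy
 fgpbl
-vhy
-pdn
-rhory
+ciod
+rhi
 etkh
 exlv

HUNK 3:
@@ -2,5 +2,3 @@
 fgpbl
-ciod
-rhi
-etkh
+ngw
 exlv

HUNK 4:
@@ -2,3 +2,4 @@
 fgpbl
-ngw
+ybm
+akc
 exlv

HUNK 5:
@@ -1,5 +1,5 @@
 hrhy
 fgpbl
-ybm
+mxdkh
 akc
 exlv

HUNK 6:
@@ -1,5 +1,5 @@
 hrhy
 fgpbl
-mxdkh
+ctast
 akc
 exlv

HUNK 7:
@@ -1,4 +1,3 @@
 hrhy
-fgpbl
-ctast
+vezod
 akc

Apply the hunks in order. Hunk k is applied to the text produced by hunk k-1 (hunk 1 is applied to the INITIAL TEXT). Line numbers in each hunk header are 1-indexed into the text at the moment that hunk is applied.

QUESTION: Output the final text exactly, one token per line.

Answer: hrhy
vezod
akc
exlv

Derivation:
Hunk 1: at line 3 remove [mumuh] add [rhory] -> 7 lines: hrhy fgpbl vhy pdn rhory etkh exlv
Hunk 2: at line 1 remove [vhy,pdn,rhory] add [ciod,rhi] -> 6 lines: hrhy fgpbl ciod rhi etkh exlv
Hunk 3: at line 2 remove [ciod,rhi,etkh] add [ngw] -> 4 lines: hrhy fgpbl ngw exlv
Hunk 4: at line 2 remove [ngw] add [ybm,akc] -> 5 lines: hrhy fgpbl ybm akc exlv
Hunk 5: at line 1 remove [ybm] add [mxdkh] -> 5 lines: hrhy fgpbl mxdkh akc exlv
Hunk 6: at line 1 remove [mxdkh] add [ctast] -> 5 lines: hrhy fgpbl ctast akc exlv
Hunk 7: at line 1 remove [fgpbl,ctast] add [vezod] -> 4 lines: hrhy vezod akc exlv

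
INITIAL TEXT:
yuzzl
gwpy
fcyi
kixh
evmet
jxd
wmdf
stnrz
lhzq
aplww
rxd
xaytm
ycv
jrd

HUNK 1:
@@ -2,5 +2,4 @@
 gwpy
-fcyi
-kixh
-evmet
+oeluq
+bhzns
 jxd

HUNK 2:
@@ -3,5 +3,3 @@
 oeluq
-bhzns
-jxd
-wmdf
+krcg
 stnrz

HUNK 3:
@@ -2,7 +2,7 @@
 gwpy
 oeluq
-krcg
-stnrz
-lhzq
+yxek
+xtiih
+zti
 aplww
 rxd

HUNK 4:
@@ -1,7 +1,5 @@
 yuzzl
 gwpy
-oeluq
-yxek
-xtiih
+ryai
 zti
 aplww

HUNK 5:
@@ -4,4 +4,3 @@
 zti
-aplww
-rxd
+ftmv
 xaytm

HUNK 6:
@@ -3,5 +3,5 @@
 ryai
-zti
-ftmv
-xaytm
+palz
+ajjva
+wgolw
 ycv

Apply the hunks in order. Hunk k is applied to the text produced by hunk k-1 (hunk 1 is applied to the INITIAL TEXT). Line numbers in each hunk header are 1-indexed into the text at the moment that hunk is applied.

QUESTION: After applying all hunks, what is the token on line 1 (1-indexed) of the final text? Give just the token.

Answer: yuzzl

Derivation:
Hunk 1: at line 2 remove [fcyi,kixh,evmet] add [oeluq,bhzns] -> 13 lines: yuzzl gwpy oeluq bhzns jxd wmdf stnrz lhzq aplww rxd xaytm ycv jrd
Hunk 2: at line 3 remove [bhzns,jxd,wmdf] add [krcg] -> 11 lines: yuzzl gwpy oeluq krcg stnrz lhzq aplww rxd xaytm ycv jrd
Hunk 3: at line 2 remove [krcg,stnrz,lhzq] add [yxek,xtiih,zti] -> 11 lines: yuzzl gwpy oeluq yxek xtiih zti aplww rxd xaytm ycv jrd
Hunk 4: at line 1 remove [oeluq,yxek,xtiih] add [ryai] -> 9 lines: yuzzl gwpy ryai zti aplww rxd xaytm ycv jrd
Hunk 5: at line 4 remove [aplww,rxd] add [ftmv] -> 8 lines: yuzzl gwpy ryai zti ftmv xaytm ycv jrd
Hunk 6: at line 3 remove [zti,ftmv,xaytm] add [palz,ajjva,wgolw] -> 8 lines: yuzzl gwpy ryai palz ajjva wgolw ycv jrd
Final line 1: yuzzl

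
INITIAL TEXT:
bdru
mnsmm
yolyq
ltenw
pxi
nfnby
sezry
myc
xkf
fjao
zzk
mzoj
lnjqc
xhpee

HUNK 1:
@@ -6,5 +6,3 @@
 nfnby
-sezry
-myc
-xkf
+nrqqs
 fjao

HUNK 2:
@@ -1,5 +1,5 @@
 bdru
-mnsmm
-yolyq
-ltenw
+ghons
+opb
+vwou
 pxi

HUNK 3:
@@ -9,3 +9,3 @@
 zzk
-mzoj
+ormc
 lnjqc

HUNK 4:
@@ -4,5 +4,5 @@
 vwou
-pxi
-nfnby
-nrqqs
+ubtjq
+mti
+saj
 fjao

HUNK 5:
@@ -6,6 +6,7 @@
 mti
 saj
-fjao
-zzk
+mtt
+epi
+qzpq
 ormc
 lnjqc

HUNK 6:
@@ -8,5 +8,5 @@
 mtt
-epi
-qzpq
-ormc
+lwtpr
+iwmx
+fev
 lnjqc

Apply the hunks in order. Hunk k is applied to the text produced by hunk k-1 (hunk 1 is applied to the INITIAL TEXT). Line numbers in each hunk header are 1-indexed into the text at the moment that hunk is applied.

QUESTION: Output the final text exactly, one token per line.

Hunk 1: at line 6 remove [sezry,myc,xkf] add [nrqqs] -> 12 lines: bdru mnsmm yolyq ltenw pxi nfnby nrqqs fjao zzk mzoj lnjqc xhpee
Hunk 2: at line 1 remove [mnsmm,yolyq,ltenw] add [ghons,opb,vwou] -> 12 lines: bdru ghons opb vwou pxi nfnby nrqqs fjao zzk mzoj lnjqc xhpee
Hunk 3: at line 9 remove [mzoj] add [ormc] -> 12 lines: bdru ghons opb vwou pxi nfnby nrqqs fjao zzk ormc lnjqc xhpee
Hunk 4: at line 4 remove [pxi,nfnby,nrqqs] add [ubtjq,mti,saj] -> 12 lines: bdru ghons opb vwou ubtjq mti saj fjao zzk ormc lnjqc xhpee
Hunk 5: at line 6 remove [fjao,zzk] add [mtt,epi,qzpq] -> 13 lines: bdru ghons opb vwou ubtjq mti saj mtt epi qzpq ormc lnjqc xhpee
Hunk 6: at line 8 remove [epi,qzpq,ormc] add [lwtpr,iwmx,fev] -> 13 lines: bdru ghons opb vwou ubtjq mti saj mtt lwtpr iwmx fev lnjqc xhpee

Answer: bdru
ghons
opb
vwou
ubtjq
mti
saj
mtt
lwtpr
iwmx
fev
lnjqc
xhpee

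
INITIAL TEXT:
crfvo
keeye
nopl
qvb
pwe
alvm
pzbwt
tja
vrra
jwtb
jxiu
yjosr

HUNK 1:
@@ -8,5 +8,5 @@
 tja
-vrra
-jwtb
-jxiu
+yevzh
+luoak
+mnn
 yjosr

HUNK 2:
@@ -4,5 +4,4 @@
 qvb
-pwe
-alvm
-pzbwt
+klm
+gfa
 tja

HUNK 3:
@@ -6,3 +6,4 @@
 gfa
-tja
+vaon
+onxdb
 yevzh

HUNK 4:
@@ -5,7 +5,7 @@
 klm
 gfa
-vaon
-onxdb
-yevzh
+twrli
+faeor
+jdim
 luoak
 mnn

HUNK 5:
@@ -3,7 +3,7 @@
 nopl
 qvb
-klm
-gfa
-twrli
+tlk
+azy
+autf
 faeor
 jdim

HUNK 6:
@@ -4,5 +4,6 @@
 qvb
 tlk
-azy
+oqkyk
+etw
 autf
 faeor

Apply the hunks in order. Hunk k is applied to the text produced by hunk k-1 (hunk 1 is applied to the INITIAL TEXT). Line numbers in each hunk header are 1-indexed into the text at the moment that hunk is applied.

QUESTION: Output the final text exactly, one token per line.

Answer: crfvo
keeye
nopl
qvb
tlk
oqkyk
etw
autf
faeor
jdim
luoak
mnn
yjosr

Derivation:
Hunk 1: at line 8 remove [vrra,jwtb,jxiu] add [yevzh,luoak,mnn] -> 12 lines: crfvo keeye nopl qvb pwe alvm pzbwt tja yevzh luoak mnn yjosr
Hunk 2: at line 4 remove [pwe,alvm,pzbwt] add [klm,gfa] -> 11 lines: crfvo keeye nopl qvb klm gfa tja yevzh luoak mnn yjosr
Hunk 3: at line 6 remove [tja] add [vaon,onxdb] -> 12 lines: crfvo keeye nopl qvb klm gfa vaon onxdb yevzh luoak mnn yjosr
Hunk 4: at line 5 remove [vaon,onxdb,yevzh] add [twrli,faeor,jdim] -> 12 lines: crfvo keeye nopl qvb klm gfa twrli faeor jdim luoak mnn yjosr
Hunk 5: at line 3 remove [klm,gfa,twrli] add [tlk,azy,autf] -> 12 lines: crfvo keeye nopl qvb tlk azy autf faeor jdim luoak mnn yjosr
Hunk 6: at line 4 remove [azy] add [oqkyk,etw] -> 13 lines: crfvo keeye nopl qvb tlk oqkyk etw autf faeor jdim luoak mnn yjosr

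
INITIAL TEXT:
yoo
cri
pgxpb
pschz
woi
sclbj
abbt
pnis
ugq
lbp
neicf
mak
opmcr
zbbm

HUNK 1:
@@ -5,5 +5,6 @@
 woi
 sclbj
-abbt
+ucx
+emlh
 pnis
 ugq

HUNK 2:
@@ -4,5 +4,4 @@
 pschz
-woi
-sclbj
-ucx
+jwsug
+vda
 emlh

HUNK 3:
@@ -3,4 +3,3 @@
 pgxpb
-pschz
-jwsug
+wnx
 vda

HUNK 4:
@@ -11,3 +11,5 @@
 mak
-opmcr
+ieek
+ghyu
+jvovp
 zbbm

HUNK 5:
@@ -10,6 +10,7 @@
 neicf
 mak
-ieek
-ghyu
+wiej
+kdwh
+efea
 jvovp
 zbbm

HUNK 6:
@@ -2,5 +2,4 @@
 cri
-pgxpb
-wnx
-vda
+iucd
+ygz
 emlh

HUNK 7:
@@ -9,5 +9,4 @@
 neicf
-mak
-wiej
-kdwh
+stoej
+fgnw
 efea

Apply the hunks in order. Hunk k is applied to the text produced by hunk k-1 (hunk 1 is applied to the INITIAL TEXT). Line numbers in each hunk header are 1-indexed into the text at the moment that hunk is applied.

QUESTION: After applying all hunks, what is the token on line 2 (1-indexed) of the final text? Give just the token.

Answer: cri

Derivation:
Hunk 1: at line 5 remove [abbt] add [ucx,emlh] -> 15 lines: yoo cri pgxpb pschz woi sclbj ucx emlh pnis ugq lbp neicf mak opmcr zbbm
Hunk 2: at line 4 remove [woi,sclbj,ucx] add [jwsug,vda] -> 14 lines: yoo cri pgxpb pschz jwsug vda emlh pnis ugq lbp neicf mak opmcr zbbm
Hunk 3: at line 3 remove [pschz,jwsug] add [wnx] -> 13 lines: yoo cri pgxpb wnx vda emlh pnis ugq lbp neicf mak opmcr zbbm
Hunk 4: at line 11 remove [opmcr] add [ieek,ghyu,jvovp] -> 15 lines: yoo cri pgxpb wnx vda emlh pnis ugq lbp neicf mak ieek ghyu jvovp zbbm
Hunk 5: at line 10 remove [ieek,ghyu] add [wiej,kdwh,efea] -> 16 lines: yoo cri pgxpb wnx vda emlh pnis ugq lbp neicf mak wiej kdwh efea jvovp zbbm
Hunk 6: at line 2 remove [pgxpb,wnx,vda] add [iucd,ygz] -> 15 lines: yoo cri iucd ygz emlh pnis ugq lbp neicf mak wiej kdwh efea jvovp zbbm
Hunk 7: at line 9 remove [mak,wiej,kdwh] add [stoej,fgnw] -> 14 lines: yoo cri iucd ygz emlh pnis ugq lbp neicf stoej fgnw efea jvovp zbbm
Final line 2: cri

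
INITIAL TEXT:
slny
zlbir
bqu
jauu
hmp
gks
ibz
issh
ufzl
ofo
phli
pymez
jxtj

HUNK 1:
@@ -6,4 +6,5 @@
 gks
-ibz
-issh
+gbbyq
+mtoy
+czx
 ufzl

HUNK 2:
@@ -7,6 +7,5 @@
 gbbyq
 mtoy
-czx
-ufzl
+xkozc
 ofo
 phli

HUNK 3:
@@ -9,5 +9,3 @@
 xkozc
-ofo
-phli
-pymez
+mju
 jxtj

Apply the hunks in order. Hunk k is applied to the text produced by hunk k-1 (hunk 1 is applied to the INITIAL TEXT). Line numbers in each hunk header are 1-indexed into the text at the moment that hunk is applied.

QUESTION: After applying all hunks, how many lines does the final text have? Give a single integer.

Hunk 1: at line 6 remove [ibz,issh] add [gbbyq,mtoy,czx] -> 14 lines: slny zlbir bqu jauu hmp gks gbbyq mtoy czx ufzl ofo phli pymez jxtj
Hunk 2: at line 7 remove [czx,ufzl] add [xkozc] -> 13 lines: slny zlbir bqu jauu hmp gks gbbyq mtoy xkozc ofo phli pymez jxtj
Hunk 3: at line 9 remove [ofo,phli,pymez] add [mju] -> 11 lines: slny zlbir bqu jauu hmp gks gbbyq mtoy xkozc mju jxtj
Final line count: 11

Answer: 11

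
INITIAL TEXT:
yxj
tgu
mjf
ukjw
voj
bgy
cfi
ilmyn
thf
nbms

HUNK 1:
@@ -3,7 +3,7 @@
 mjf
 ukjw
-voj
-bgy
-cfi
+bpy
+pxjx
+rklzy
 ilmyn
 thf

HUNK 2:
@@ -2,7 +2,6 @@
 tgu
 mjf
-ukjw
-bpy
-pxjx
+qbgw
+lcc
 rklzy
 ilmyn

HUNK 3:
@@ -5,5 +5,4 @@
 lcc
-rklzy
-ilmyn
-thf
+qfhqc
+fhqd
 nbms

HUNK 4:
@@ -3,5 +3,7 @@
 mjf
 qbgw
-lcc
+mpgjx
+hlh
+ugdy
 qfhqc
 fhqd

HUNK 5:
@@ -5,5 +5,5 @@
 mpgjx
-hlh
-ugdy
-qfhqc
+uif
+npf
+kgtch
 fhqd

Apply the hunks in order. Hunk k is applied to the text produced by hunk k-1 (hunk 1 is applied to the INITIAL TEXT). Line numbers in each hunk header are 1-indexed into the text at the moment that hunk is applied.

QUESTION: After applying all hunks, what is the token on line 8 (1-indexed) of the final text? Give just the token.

Answer: kgtch

Derivation:
Hunk 1: at line 3 remove [voj,bgy,cfi] add [bpy,pxjx,rklzy] -> 10 lines: yxj tgu mjf ukjw bpy pxjx rklzy ilmyn thf nbms
Hunk 2: at line 2 remove [ukjw,bpy,pxjx] add [qbgw,lcc] -> 9 lines: yxj tgu mjf qbgw lcc rklzy ilmyn thf nbms
Hunk 3: at line 5 remove [rklzy,ilmyn,thf] add [qfhqc,fhqd] -> 8 lines: yxj tgu mjf qbgw lcc qfhqc fhqd nbms
Hunk 4: at line 3 remove [lcc] add [mpgjx,hlh,ugdy] -> 10 lines: yxj tgu mjf qbgw mpgjx hlh ugdy qfhqc fhqd nbms
Hunk 5: at line 5 remove [hlh,ugdy,qfhqc] add [uif,npf,kgtch] -> 10 lines: yxj tgu mjf qbgw mpgjx uif npf kgtch fhqd nbms
Final line 8: kgtch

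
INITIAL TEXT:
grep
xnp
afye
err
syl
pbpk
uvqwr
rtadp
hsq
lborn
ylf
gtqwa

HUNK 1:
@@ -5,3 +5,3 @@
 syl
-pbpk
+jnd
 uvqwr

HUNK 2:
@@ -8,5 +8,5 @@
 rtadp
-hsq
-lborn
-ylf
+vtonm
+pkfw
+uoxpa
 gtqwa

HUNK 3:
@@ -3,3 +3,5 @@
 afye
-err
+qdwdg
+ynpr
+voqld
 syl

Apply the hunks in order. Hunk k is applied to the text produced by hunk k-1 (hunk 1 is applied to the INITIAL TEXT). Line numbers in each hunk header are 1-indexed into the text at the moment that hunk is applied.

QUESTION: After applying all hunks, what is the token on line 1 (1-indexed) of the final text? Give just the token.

Hunk 1: at line 5 remove [pbpk] add [jnd] -> 12 lines: grep xnp afye err syl jnd uvqwr rtadp hsq lborn ylf gtqwa
Hunk 2: at line 8 remove [hsq,lborn,ylf] add [vtonm,pkfw,uoxpa] -> 12 lines: grep xnp afye err syl jnd uvqwr rtadp vtonm pkfw uoxpa gtqwa
Hunk 3: at line 3 remove [err] add [qdwdg,ynpr,voqld] -> 14 lines: grep xnp afye qdwdg ynpr voqld syl jnd uvqwr rtadp vtonm pkfw uoxpa gtqwa
Final line 1: grep

Answer: grep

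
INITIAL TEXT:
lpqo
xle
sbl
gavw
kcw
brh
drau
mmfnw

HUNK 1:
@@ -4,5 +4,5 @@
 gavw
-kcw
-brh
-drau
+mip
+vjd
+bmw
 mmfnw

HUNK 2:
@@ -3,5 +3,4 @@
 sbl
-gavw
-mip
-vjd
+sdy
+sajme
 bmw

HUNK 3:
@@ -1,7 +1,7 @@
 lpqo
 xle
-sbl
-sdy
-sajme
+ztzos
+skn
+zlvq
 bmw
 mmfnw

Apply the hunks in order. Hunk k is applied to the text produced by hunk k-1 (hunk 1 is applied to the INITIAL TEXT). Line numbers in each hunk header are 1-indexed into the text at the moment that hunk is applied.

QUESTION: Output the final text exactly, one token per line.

Answer: lpqo
xle
ztzos
skn
zlvq
bmw
mmfnw

Derivation:
Hunk 1: at line 4 remove [kcw,brh,drau] add [mip,vjd,bmw] -> 8 lines: lpqo xle sbl gavw mip vjd bmw mmfnw
Hunk 2: at line 3 remove [gavw,mip,vjd] add [sdy,sajme] -> 7 lines: lpqo xle sbl sdy sajme bmw mmfnw
Hunk 3: at line 1 remove [sbl,sdy,sajme] add [ztzos,skn,zlvq] -> 7 lines: lpqo xle ztzos skn zlvq bmw mmfnw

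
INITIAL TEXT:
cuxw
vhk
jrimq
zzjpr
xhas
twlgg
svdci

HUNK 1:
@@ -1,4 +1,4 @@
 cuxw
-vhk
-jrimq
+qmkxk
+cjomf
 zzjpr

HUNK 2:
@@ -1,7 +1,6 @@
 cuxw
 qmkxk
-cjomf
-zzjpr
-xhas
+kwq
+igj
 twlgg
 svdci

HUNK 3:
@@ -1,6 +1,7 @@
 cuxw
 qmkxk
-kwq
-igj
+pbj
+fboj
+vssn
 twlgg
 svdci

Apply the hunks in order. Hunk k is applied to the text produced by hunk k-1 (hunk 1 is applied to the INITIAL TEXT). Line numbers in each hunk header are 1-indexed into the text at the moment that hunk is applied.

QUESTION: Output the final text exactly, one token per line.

Answer: cuxw
qmkxk
pbj
fboj
vssn
twlgg
svdci

Derivation:
Hunk 1: at line 1 remove [vhk,jrimq] add [qmkxk,cjomf] -> 7 lines: cuxw qmkxk cjomf zzjpr xhas twlgg svdci
Hunk 2: at line 1 remove [cjomf,zzjpr,xhas] add [kwq,igj] -> 6 lines: cuxw qmkxk kwq igj twlgg svdci
Hunk 3: at line 1 remove [kwq,igj] add [pbj,fboj,vssn] -> 7 lines: cuxw qmkxk pbj fboj vssn twlgg svdci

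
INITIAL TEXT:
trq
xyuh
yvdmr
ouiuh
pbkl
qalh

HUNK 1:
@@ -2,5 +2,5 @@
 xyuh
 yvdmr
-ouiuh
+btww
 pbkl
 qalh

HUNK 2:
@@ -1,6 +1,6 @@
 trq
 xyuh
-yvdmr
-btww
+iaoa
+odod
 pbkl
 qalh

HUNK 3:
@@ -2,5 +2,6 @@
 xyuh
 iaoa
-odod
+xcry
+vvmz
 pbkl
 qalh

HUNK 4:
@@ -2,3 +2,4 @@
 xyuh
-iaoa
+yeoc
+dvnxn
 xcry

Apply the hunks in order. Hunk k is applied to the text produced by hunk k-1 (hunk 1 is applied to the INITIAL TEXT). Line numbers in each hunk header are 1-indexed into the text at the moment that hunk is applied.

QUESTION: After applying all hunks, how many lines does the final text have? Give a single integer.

Answer: 8

Derivation:
Hunk 1: at line 2 remove [ouiuh] add [btww] -> 6 lines: trq xyuh yvdmr btww pbkl qalh
Hunk 2: at line 1 remove [yvdmr,btww] add [iaoa,odod] -> 6 lines: trq xyuh iaoa odod pbkl qalh
Hunk 3: at line 2 remove [odod] add [xcry,vvmz] -> 7 lines: trq xyuh iaoa xcry vvmz pbkl qalh
Hunk 4: at line 2 remove [iaoa] add [yeoc,dvnxn] -> 8 lines: trq xyuh yeoc dvnxn xcry vvmz pbkl qalh
Final line count: 8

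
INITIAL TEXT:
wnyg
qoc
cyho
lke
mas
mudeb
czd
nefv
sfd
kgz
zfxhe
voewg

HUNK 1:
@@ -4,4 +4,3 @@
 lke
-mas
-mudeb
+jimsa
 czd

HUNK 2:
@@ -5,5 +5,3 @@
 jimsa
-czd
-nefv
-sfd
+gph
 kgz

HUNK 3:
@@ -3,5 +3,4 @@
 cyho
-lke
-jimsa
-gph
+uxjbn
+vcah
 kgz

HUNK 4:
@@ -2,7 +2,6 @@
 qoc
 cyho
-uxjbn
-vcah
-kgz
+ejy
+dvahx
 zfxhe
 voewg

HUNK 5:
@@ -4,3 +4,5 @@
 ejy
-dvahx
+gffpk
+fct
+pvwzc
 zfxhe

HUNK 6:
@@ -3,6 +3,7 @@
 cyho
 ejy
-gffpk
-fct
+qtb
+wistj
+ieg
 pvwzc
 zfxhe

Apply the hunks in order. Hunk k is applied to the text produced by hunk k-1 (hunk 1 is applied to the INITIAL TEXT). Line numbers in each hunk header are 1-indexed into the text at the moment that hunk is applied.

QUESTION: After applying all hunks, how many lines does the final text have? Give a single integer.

Hunk 1: at line 4 remove [mas,mudeb] add [jimsa] -> 11 lines: wnyg qoc cyho lke jimsa czd nefv sfd kgz zfxhe voewg
Hunk 2: at line 5 remove [czd,nefv,sfd] add [gph] -> 9 lines: wnyg qoc cyho lke jimsa gph kgz zfxhe voewg
Hunk 3: at line 3 remove [lke,jimsa,gph] add [uxjbn,vcah] -> 8 lines: wnyg qoc cyho uxjbn vcah kgz zfxhe voewg
Hunk 4: at line 2 remove [uxjbn,vcah,kgz] add [ejy,dvahx] -> 7 lines: wnyg qoc cyho ejy dvahx zfxhe voewg
Hunk 5: at line 4 remove [dvahx] add [gffpk,fct,pvwzc] -> 9 lines: wnyg qoc cyho ejy gffpk fct pvwzc zfxhe voewg
Hunk 6: at line 3 remove [gffpk,fct] add [qtb,wistj,ieg] -> 10 lines: wnyg qoc cyho ejy qtb wistj ieg pvwzc zfxhe voewg
Final line count: 10

Answer: 10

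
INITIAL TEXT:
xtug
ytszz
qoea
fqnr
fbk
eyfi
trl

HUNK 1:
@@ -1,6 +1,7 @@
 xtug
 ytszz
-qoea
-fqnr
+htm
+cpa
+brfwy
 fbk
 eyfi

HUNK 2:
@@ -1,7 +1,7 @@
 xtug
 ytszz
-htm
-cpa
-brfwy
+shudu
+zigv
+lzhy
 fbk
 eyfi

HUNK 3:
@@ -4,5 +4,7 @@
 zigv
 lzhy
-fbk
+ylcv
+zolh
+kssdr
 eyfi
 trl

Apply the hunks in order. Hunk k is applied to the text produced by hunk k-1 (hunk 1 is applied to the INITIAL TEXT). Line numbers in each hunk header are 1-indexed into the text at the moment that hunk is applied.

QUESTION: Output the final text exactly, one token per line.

Answer: xtug
ytszz
shudu
zigv
lzhy
ylcv
zolh
kssdr
eyfi
trl

Derivation:
Hunk 1: at line 1 remove [qoea,fqnr] add [htm,cpa,brfwy] -> 8 lines: xtug ytszz htm cpa brfwy fbk eyfi trl
Hunk 2: at line 1 remove [htm,cpa,brfwy] add [shudu,zigv,lzhy] -> 8 lines: xtug ytszz shudu zigv lzhy fbk eyfi trl
Hunk 3: at line 4 remove [fbk] add [ylcv,zolh,kssdr] -> 10 lines: xtug ytszz shudu zigv lzhy ylcv zolh kssdr eyfi trl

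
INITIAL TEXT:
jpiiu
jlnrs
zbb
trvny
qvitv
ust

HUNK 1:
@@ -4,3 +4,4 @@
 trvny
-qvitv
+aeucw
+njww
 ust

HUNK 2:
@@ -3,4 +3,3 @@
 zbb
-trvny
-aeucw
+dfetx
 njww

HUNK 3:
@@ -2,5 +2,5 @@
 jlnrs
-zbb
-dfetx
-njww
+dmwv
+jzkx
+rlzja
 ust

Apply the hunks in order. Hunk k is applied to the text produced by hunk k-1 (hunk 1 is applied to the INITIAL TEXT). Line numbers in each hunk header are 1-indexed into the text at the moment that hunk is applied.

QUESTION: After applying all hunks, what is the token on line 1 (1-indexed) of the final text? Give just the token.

Hunk 1: at line 4 remove [qvitv] add [aeucw,njww] -> 7 lines: jpiiu jlnrs zbb trvny aeucw njww ust
Hunk 2: at line 3 remove [trvny,aeucw] add [dfetx] -> 6 lines: jpiiu jlnrs zbb dfetx njww ust
Hunk 3: at line 2 remove [zbb,dfetx,njww] add [dmwv,jzkx,rlzja] -> 6 lines: jpiiu jlnrs dmwv jzkx rlzja ust
Final line 1: jpiiu

Answer: jpiiu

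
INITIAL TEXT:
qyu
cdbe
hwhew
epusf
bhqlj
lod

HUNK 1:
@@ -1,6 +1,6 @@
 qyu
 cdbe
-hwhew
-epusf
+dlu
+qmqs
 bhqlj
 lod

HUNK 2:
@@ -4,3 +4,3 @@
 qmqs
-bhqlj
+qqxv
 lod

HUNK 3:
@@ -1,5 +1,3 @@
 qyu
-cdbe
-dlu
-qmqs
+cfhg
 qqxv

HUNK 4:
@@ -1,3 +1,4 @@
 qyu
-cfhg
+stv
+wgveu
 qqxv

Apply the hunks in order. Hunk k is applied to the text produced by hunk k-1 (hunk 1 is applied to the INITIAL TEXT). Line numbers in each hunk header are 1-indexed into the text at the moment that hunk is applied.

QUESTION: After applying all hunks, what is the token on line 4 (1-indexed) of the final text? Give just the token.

Hunk 1: at line 1 remove [hwhew,epusf] add [dlu,qmqs] -> 6 lines: qyu cdbe dlu qmqs bhqlj lod
Hunk 2: at line 4 remove [bhqlj] add [qqxv] -> 6 lines: qyu cdbe dlu qmqs qqxv lod
Hunk 3: at line 1 remove [cdbe,dlu,qmqs] add [cfhg] -> 4 lines: qyu cfhg qqxv lod
Hunk 4: at line 1 remove [cfhg] add [stv,wgveu] -> 5 lines: qyu stv wgveu qqxv lod
Final line 4: qqxv

Answer: qqxv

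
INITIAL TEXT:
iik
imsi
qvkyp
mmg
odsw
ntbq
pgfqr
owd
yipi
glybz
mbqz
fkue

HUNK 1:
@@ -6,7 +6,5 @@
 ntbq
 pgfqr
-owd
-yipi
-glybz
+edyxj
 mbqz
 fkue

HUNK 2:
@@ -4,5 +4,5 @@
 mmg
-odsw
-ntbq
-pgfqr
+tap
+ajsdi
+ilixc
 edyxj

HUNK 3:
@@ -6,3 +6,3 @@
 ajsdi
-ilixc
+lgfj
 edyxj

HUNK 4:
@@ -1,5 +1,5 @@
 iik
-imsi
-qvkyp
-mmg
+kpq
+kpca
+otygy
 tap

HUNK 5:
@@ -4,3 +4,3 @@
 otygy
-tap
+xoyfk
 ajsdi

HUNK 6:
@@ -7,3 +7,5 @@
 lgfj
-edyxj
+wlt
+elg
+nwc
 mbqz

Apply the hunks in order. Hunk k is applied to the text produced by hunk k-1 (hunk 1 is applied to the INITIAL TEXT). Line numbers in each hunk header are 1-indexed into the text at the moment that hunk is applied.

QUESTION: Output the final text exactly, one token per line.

Answer: iik
kpq
kpca
otygy
xoyfk
ajsdi
lgfj
wlt
elg
nwc
mbqz
fkue

Derivation:
Hunk 1: at line 6 remove [owd,yipi,glybz] add [edyxj] -> 10 lines: iik imsi qvkyp mmg odsw ntbq pgfqr edyxj mbqz fkue
Hunk 2: at line 4 remove [odsw,ntbq,pgfqr] add [tap,ajsdi,ilixc] -> 10 lines: iik imsi qvkyp mmg tap ajsdi ilixc edyxj mbqz fkue
Hunk 3: at line 6 remove [ilixc] add [lgfj] -> 10 lines: iik imsi qvkyp mmg tap ajsdi lgfj edyxj mbqz fkue
Hunk 4: at line 1 remove [imsi,qvkyp,mmg] add [kpq,kpca,otygy] -> 10 lines: iik kpq kpca otygy tap ajsdi lgfj edyxj mbqz fkue
Hunk 5: at line 4 remove [tap] add [xoyfk] -> 10 lines: iik kpq kpca otygy xoyfk ajsdi lgfj edyxj mbqz fkue
Hunk 6: at line 7 remove [edyxj] add [wlt,elg,nwc] -> 12 lines: iik kpq kpca otygy xoyfk ajsdi lgfj wlt elg nwc mbqz fkue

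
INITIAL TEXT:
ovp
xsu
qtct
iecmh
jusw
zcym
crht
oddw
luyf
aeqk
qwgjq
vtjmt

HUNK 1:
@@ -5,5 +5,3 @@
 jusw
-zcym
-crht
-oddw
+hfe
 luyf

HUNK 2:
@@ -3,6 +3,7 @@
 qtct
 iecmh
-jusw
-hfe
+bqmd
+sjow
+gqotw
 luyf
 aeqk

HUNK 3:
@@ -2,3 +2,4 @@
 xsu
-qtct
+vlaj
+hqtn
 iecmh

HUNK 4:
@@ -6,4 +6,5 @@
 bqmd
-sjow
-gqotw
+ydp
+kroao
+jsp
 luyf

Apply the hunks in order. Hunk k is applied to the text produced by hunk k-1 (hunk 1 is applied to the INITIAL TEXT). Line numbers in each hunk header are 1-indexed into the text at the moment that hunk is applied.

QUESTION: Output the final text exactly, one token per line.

Hunk 1: at line 5 remove [zcym,crht,oddw] add [hfe] -> 10 lines: ovp xsu qtct iecmh jusw hfe luyf aeqk qwgjq vtjmt
Hunk 2: at line 3 remove [jusw,hfe] add [bqmd,sjow,gqotw] -> 11 lines: ovp xsu qtct iecmh bqmd sjow gqotw luyf aeqk qwgjq vtjmt
Hunk 3: at line 2 remove [qtct] add [vlaj,hqtn] -> 12 lines: ovp xsu vlaj hqtn iecmh bqmd sjow gqotw luyf aeqk qwgjq vtjmt
Hunk 4: at line 6 remove [sjow,gqotw] add [ydp,kroao,jsp] -> 13 lines: ovp xsu vlaj hqtn iecmh bqmd ydp kroao jsp luyf aeqk qwgjq vtjmt

Answer: ovp
xsu
vlaj
hqtn
iecmh
bqmd
ydp
kroao
jsp
luyf
aeqk
qwgjq
vtjmt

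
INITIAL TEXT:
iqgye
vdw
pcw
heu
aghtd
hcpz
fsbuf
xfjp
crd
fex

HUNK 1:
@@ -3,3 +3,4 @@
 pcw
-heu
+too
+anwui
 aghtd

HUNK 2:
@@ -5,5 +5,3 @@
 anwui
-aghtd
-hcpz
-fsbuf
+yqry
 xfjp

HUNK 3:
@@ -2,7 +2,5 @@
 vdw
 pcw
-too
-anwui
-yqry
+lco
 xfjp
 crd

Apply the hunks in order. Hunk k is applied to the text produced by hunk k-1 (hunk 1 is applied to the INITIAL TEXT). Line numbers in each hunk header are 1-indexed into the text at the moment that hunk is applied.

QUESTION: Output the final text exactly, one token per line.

Hunk 1: at line 3 remove [heu] add [too,anwui] -> 11 lines: iqgye vdw pcw too anwui aghtd hcpz fsbuf xfjp crd fex
Hunk 2: at line 5 remove [aghtd,hcpz,fsbuf] add [yqry] -> 9 lines: iqgye vdw pcw too anwui yqry xfjp crd fex
Hunk 3: at line 2 remove [too,anwui,yqry] add [lco] -> 7 lines: iqgye vdw pcw lco xfjp crd fex

Answer: iqgye
vdw
pcw
lco
xfjp
crd
fex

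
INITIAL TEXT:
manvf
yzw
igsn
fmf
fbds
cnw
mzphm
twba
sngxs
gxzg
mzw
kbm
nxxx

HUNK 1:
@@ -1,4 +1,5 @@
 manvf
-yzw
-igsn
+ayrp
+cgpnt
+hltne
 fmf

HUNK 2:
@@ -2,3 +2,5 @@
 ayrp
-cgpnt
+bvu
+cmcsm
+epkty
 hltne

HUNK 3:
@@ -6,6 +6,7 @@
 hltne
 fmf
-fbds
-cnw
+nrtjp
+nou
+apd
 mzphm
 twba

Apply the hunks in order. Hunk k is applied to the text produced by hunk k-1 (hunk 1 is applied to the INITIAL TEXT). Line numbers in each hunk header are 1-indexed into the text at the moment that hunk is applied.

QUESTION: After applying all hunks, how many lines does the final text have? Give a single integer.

Hunk 1: at line 1 remove [yzw,igsn] add [ayrp,cgpnt,hltne] -> 14 lines: manvf ayrp cgpnt hltne fmf fbds cnw mzphm twba sngxs gxzg mzw kbm nxxx
Hunk 2: at line 2 remove [cgpnt] add [bvu,cmcsm,epkty] -> 16 lines: manvf ayrp bvu cmcsm epkty hltne fmf fbds cnw mzphm twba sngxs gxzg mzw kbm nxxx
Hunk 3: at line 6 remove [fbds,cnw] add [nrtjp,nou,apd] -> 17 lines: manvf ayrp bvu cmcsm epkty hltne fmf nrtjp nou apd mzphm twba sngxs gxzg mzw kbm nxxx
Final line count: 17

Answer: 17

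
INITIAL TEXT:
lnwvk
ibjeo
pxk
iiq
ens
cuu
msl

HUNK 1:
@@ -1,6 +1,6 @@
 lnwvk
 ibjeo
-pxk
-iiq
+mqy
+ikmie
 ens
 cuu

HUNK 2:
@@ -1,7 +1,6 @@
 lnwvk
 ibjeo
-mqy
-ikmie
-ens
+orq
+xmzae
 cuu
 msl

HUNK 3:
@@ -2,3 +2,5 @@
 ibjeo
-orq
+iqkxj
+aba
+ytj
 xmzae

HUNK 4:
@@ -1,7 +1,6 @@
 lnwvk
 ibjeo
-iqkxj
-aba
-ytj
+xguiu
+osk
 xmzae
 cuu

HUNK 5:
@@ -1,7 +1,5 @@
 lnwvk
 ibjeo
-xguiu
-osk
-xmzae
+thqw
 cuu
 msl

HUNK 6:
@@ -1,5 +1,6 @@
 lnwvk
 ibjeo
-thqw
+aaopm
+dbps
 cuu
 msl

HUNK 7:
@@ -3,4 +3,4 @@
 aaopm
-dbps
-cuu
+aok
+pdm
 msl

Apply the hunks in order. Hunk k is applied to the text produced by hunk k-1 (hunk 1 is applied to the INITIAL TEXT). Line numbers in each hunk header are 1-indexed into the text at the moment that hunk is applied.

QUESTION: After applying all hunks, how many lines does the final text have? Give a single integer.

Hunk 1: at line 1 remove [pxk,iiq] add [mqy,ikmie] -> 7 lines: lnwvk ibjeo mqy ikmie ens cuu msl
Hunk 2: at line 1 remove [mqy,ikmie,ens] add [orq,xmzae] -> 6 lines: lnwvk ibjeo orq xmzae cuu msl
Hunk 3: at line 2 remove [orq] add [iqkxj,aba,ytj] -> 8 lines: lnwvk ibjeo iqkxj aba ytj xmzae cuu msl
Hunk 4: at line 1 remove [iqkxj,aba,ytj] add [xguiu,osk] -> 7 lines: lnwvk ibjeo xguiu osk xmzae cuu msl
Hunk 5: at line 1 remove [xguiu,osk,xmzae] add [thqw] -> 5 lines: lnwvk ibjeo thqw cuu msl
Hunk 6: at line 1 remove [thqw] add [aaopm,dbps] -> 6 lines: lnwvk ibjeo aaopm dbps cuu msl
Hunk 7: at line 3 remove [dbps,cuu] add [aok,pdm] -> 6 lines: lnwvk ibjeo aaopm aok pdm msl
Final line count: 6

Answer: 6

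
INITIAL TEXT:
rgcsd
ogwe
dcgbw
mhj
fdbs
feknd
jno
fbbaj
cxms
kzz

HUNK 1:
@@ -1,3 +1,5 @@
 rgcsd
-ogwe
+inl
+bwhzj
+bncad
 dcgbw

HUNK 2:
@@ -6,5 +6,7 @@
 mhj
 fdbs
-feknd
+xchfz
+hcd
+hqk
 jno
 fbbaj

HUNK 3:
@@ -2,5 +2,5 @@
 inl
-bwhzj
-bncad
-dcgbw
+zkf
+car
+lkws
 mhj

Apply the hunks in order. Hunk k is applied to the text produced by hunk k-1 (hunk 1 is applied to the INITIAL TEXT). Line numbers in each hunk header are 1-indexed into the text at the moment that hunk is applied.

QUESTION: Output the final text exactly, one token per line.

Answer: rgcsd
inl
zkf
car
lkws
mhj
fdbs
xchfz
hcd
hqk
jno
fbbaj
cxms
kzz

Derivation:
Hunk 1: at line 1 remove [ogwe] add [inl,bwhzj,bncad] -> 12 lines: rgcsd inl bwhzj bncad dcgbw mhj fdbs feknd jno fbbaj cxms kzz
Hunk 2: at line 6 remove [feknd] add [xchfz,hcd,hqk] -> 14 lines: rgcsd inl bwhzj bncad dcgbw mhj fdbs xchfz hcd hqk jno fbbaj cxms kzz
Hunk 3: at line 2 remove [bwhzj,bncad,dcgbw] add [zkf,car,lkws] -> 14 lines: rgcsd inl zkf car lkws mhj fdbs xchfz hcd hqk jno fbbaj cxms kzz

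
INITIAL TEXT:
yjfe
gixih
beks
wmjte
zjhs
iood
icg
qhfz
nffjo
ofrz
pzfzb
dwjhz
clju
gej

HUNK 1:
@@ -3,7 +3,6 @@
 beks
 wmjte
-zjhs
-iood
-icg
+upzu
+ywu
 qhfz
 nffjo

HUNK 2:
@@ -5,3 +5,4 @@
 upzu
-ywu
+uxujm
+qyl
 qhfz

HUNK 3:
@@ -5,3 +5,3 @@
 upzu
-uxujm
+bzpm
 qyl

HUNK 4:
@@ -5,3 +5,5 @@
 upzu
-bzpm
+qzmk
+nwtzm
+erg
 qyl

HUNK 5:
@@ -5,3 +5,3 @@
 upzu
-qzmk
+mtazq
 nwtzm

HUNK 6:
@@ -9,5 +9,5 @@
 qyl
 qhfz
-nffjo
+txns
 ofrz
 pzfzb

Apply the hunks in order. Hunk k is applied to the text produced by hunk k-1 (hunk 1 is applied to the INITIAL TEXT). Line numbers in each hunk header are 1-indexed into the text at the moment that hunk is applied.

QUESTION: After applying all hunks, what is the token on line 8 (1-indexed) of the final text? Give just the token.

Answer: erg

Derivation:
Hunk 1: at line 3 remove [zjhs,iood,icg] add [upzu,ywu] -> 13 lines: yjfe gixih beks wmjte upzu ywu qhfz nffjo ofrz pzfzb dwjhz clju gej
Hunk 2: at line 5 remove [ywu] add [uxujm,qyl] -> 14 lines: yjfe gixih beks wmjte upzu uxujm qyl qhfz nffjo ofrz pzfzb dwjhz clju gej
Hunk 3: at line 5 remove [uxujm] add [bzpm] -> 14 lines: yjfe gixih beks wmjte upzu bzpm qyl qhfz nffjo ofrz pzfzb dwjhz clju gej
Hunk 4: at line 5 remove [bzpm] add [qzmk,nwtzm,erg] -> 16 lines: yjfe gixih beks wmjte upzu qzmk nwtzm erg qyl qhfz nffjo ofrz pzfzb dwjhz clju gej
Hunk 5: at line 5 remove [qzmk] add [mtazq] -> 16 lines: yjfe gixih beks wmjte upzu mtazq nwtzm erg qyl qhfz nffjo ofrz pzfzb dwjhz clju gej
Hunk 6: at line 9 remove [nffjo] add [txns] -> 16 lines: yjfe gixih beks wmjte upzu mtazq nwtzm erg qyl qhfz txns ofrz pzfzb dwjhz clju gej
Final line 8: erg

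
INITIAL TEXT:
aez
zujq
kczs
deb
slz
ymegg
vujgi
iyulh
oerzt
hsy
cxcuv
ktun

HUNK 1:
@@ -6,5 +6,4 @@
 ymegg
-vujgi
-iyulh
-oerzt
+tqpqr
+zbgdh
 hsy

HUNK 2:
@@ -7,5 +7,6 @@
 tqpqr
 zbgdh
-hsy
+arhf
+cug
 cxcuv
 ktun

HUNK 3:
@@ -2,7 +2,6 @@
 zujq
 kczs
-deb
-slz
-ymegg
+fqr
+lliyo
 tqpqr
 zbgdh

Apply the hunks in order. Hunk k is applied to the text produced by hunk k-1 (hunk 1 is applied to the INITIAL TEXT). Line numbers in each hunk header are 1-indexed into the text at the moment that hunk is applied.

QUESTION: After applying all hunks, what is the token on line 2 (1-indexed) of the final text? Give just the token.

Hunk 1: at line 6 remove [vujgi,iyulh,oerzt] add [tqpqr,zbgdh] -> 11 lines: aez zujq kczs deb slz ymegg tqpqr zbgdh hsy cxcuv ktun
Hunk 2: at line 7 remove [hsy] add [arhf,cug] -> 12 lines: aez zujq kczs deb slz ymegg tqpqr zbgdh arhf cug cxcuv ktun
Hunk 3: at line 2 remove [deb,slz,ymegg] add [fqr,lliyo] -> 11 lines: aez zujq kczs fqr lliyo tqpqr zbgdh arhf cug cxcuv ktun
Final line 2: zujq

Answer: zujq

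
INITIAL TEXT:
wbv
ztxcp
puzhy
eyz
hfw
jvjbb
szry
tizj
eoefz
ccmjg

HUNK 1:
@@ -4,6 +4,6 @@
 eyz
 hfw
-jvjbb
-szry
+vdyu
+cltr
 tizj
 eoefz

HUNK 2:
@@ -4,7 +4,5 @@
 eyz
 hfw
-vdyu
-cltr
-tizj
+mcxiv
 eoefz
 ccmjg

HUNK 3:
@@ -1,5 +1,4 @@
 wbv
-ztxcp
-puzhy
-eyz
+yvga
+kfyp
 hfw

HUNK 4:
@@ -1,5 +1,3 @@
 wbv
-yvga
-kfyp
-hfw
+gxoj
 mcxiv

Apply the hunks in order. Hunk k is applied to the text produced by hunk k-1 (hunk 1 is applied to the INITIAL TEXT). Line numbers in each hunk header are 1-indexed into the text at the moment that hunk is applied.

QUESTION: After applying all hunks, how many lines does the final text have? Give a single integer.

Answer: 5

Derivation:
Hunk 1: at line 4 remove [jvjbb,szry] add [vdyu,cltr] -> 10 lines: wbv ztxcp puzhy eyz hfw vdyu cltr tizj eoefz ccmjg
Hunk 2: at line 4 remove [vdyu,cltr,tizj] add [mcxiv] -> 8 lines: wbv ztxcp puzhy eyz hfw mcxiv eoefz ccmjg
Hunk 3: at line 1 remove [ztxcp,puzhy,eyz] add [yvga,kfyp] -> 7 lines: wbv yvga kfyp hfw mcxiv eoefz ccmjg
Hunk 4: at line 1 remove [yvga,kfyp,hfw] add [gxoj] -> 5 lines: wbv gxoj mcxiv eoefz ccmjg
Final line count: 5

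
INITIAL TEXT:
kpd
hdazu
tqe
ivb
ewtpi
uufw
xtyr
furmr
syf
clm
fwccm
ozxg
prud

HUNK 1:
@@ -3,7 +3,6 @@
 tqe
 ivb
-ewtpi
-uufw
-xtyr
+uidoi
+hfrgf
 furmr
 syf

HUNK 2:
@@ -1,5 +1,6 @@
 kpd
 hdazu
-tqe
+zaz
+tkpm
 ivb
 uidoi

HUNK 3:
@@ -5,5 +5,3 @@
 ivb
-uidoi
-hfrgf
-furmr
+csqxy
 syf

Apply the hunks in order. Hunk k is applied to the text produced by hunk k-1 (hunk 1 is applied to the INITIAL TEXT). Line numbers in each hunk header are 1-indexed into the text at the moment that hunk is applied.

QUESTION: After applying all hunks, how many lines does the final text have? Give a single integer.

Answer: 11

Derivation:
Hunk 1: at line 3 remove [ewtpi,uufw,xtyr] add [uidoi,hfrgf] -> 12 lines: kpd hdazu tqe ivb uidoi hfrgf furmr syf clm fwccm ozxg prud
Hunk 2: at line 1 remove [tqe] add [zaz,tkpm] -> 13 lines: kpd hdazu zaz tkpm ivb uidoi hfrgf furmr syf clm fwccm ozxg prud
Hunk 3: at line 5 remove [uidoi,hfrgf,furmr] add [csqxy] -> 11 lines: kpd hdazu zaz tkpm ivb csqxy syf clm fwccm ozxg prud
Final line count: 11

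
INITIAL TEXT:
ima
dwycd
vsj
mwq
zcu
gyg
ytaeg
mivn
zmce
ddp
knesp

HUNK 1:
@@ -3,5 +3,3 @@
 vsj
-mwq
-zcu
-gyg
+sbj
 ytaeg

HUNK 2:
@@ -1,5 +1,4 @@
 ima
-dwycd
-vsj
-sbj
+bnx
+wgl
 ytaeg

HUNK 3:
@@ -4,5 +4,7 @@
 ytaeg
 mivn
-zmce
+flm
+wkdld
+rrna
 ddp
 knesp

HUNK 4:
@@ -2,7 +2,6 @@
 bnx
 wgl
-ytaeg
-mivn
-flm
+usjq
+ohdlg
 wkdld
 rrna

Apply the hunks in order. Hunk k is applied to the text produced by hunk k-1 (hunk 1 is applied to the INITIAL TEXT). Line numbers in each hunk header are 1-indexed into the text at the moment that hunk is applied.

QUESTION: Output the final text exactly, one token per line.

Answer: ima
bnx
wgl
usjq
ohdlg
wkdld
rrna
ddp
knesp

Derivation:
Hunk 1: at line 3 remove [mwq,zcu,gyg] add [sbj] -> 9 lines: ima dwycd vsj sbj ytaeg mivn zmce ddp knesp
Hunk 2: at line 1 remove [dwycd,vsj,sbj] add [bnx,wgl] -> 8 lines: ima bnx wgl ytaeg mivn zmce ddp knesp
Hunk 3: at line 4 remove [zmce] add [flm,wkdld,rrna] -> 10 lines: ima bnx wgl ytaeg mivn flm wkdld rrna ddp knesp
Hunk 4: at line 2 remove [ytaeg,mivn,flm] add [usjq,ohdlg] -> 9 lines: ima bnx wgl usjq ohdlg wkdld rrna ddp knesp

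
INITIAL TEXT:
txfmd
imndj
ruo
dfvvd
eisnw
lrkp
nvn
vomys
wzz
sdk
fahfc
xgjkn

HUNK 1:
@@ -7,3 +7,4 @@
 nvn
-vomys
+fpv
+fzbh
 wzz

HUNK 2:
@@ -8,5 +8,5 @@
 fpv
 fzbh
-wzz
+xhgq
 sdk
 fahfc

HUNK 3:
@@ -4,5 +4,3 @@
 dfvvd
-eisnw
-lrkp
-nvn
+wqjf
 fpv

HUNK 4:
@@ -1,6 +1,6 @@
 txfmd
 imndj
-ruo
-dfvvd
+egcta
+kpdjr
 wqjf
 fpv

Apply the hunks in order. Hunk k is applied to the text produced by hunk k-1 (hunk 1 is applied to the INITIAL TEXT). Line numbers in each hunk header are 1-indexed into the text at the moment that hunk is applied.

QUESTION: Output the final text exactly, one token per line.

Hunk 1: at line 7 remove [vomys] add [fpv,fzbh] -> 13 lines: txfmd imndj ruo dfvvd eisnw lrkp nvn fpv fzbh wzz sdk fahfc xgjkn
Hunk 2: at line 8 remove [wzz] add [xhgq] -> 13 lines: txfmd imndj ruo dfvvd eisnw lrkp nvn fpv fzbh xhgq sdk fahfc xgjkn
Hunk 3: at line 4 remove [eisnw,lrkp,nvn] add [wqjf] -> 11 lines: txfmd imndj ruo dfvvd wqjf fpv fzbh xhgq sdk fahfc xgjkn
Hunk 4: at line 1 remove [ruo,dfvvd] add [egcta,kpdjr] -> 11 lines: txfmd imndj egcta kpdjr wqjf fpv fzbh xhgq sdk fahfc xgjkn

Answer: txfmd
imndj
egcta
kpdjr
wqjf
fpv
fzbh
xhgq
sdk
fahfc
xgjkn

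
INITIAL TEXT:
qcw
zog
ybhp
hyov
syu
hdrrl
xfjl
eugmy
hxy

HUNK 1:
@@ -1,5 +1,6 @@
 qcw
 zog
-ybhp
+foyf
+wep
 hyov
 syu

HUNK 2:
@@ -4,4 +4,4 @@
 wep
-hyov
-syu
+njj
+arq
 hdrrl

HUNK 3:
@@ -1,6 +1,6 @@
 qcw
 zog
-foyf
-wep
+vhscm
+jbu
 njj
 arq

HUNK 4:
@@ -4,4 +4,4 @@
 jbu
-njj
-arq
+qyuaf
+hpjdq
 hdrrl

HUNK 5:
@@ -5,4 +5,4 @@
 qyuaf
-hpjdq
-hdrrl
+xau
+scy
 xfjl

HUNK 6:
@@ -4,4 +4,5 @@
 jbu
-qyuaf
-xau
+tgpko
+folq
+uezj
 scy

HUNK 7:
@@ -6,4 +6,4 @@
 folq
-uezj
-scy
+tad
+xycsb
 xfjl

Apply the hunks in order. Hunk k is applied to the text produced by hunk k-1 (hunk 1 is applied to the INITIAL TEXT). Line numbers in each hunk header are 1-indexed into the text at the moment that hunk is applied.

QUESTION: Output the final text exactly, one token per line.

Hunk 1: at line 1 remove [ybhp] add [foyf,wep] -> 10 lines: qcw zog foyf wep hyov syu hdrrl xfjl eugmy hxy
Hunk 2: at line 4 remove [hyov,syu] add [njj,arq] -> 10 lines: qcw zog foyf wep njj arq hdrrl xfjl eugmy hxy
Hunk 3: at line 1 remove [foyf,wep] add [vhscm,jbu] -> 10 lines: qcw zog vhscm jbu njj arq hdrrl xfjl eugmy hxy
Hunk 4: at line 4 remove [njj,arq] add [qyuaf,hpjdq] -> 10 lines: qcw zog vhscm jbu qyuaf hpjdq hdrrl xfjl eugmy hxy
Hunk 5: at line 5 remove [hpjdq,hdrrl] add [xau,scy] -> 10 lines: qcw zog vhscm jbu qyuaf xau scy xfjl eugmy hxy
Hunk 6: at line 4 remove [qyuaf,xau] add [tgpko,folq,uezj] -> 11 lines: qcw zog vhscm jbu tgpko folq uezj scy xfjl eugmy hxy
Hunk 7: at line 6 remove [uezj,scy] add [tad,xycsb] -> 11 lines: qcw zog vhscm jbu tgpko folq tad xycsb xfjl eugmy hxy

Answer: qcw
zog
vhscm
jbu
tgpko
folq
tad
xycsb
xfjl
eugmy
hxy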